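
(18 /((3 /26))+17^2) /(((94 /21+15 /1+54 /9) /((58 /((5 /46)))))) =4986492 /535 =9320.55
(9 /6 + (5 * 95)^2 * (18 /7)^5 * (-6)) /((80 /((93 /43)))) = -475788493790847 /115632160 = -4114672.72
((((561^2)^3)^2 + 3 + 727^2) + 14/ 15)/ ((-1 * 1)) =-14576242809809535159754358027292809/ 15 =-971749520653969010650290500000000.00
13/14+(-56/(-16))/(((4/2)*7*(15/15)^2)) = 33/28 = 1.18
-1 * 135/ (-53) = 135/ 53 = 2.55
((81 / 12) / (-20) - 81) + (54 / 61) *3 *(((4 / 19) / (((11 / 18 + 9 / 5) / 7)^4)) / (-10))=-7304960219373 / 85628867120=-85.31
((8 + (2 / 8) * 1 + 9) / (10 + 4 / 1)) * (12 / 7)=207 / 98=2.11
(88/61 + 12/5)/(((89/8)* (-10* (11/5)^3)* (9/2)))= -46880/65033991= -0.00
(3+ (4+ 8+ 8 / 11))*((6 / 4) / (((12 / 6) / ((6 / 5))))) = 1557 / 110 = 14.15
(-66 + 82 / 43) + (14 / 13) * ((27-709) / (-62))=-29206 / 559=-52.25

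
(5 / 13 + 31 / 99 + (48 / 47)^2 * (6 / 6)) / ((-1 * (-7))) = 706990 / 2842983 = 0.25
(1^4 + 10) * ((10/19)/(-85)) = -22/323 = -0.07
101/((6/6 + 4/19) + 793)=1919/15090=0.13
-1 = -1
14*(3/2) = 21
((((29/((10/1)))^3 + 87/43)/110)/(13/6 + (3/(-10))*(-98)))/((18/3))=0.00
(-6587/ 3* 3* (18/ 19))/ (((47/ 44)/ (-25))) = 130422600/ 893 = 146049.94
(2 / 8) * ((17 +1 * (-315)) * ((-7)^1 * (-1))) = -1043 / 2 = -521.50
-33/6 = -11/2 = -5.50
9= 9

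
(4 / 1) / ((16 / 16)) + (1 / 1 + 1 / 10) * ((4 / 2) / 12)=251 / 60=4.18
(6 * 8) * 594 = 28512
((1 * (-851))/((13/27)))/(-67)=22977/871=26.38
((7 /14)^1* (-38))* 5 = -95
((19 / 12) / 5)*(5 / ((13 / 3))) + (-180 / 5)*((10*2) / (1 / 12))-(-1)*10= -448741 / 52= -8629.63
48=48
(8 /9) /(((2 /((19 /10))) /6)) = 76 /15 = 5.07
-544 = -544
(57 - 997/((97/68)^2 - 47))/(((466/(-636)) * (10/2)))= -98769066/4570295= -21.61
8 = 8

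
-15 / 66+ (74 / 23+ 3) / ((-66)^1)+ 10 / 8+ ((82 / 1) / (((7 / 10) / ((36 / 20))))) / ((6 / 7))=749675 / 3036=246.93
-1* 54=-54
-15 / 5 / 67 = -3 / 67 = -0.04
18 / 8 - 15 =-51 / 4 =-12.75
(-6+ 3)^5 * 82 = -19926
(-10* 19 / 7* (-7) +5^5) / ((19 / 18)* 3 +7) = 19890 / 61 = 326.07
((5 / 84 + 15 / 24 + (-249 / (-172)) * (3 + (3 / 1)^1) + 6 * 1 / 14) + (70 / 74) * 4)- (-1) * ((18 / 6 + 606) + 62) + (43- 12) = 191266729 / 267288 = 715.58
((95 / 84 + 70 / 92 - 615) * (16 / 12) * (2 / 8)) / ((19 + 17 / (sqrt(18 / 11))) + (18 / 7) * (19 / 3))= -292577675 / 43349986 + 140958475 * sqrt(22) / 260099916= -4.21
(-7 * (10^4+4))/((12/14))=-245098/3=-81699.33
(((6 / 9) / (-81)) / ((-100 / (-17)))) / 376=-17 / 4568400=-0.00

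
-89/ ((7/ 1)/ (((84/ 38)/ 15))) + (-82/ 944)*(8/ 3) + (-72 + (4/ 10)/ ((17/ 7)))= -4227259/ 57171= -73.94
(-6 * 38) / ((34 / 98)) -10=-11342 / 17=-667.18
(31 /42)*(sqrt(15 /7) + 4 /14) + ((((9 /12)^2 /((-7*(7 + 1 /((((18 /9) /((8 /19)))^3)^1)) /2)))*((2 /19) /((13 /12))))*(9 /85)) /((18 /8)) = 1646058887 /7809387495 + 31*sqrt(105) /294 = 1.29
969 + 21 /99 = 31984 /33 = 969.21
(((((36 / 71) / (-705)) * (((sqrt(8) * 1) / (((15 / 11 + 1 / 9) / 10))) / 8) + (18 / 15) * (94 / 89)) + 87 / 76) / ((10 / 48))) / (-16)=-244737 / 338200 + 891 * sqrt(2) / 2436010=-0.72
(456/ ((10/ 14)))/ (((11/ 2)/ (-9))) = -57456/ 55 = -1044.65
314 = 314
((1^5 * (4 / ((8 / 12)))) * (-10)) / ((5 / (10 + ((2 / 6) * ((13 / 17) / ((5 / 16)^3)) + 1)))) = -493492 / 2125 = -232.23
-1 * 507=-507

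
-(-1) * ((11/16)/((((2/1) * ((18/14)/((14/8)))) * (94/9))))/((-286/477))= -23373/312832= -0.07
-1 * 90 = -90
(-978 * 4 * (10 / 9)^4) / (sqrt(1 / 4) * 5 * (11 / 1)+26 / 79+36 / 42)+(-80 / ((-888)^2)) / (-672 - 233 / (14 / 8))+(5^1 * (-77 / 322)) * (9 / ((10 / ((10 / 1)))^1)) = -10767539158198477735 / 49253835043146672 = -218.61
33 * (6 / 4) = 99 / 2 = 49.50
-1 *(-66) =66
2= 2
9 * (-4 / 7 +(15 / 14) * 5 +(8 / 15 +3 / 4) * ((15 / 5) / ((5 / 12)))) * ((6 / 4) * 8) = 265086 / 175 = 1514.78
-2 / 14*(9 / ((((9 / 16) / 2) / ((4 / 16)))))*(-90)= 720 / 7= 102.86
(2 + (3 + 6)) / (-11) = -1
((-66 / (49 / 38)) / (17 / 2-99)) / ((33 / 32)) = 4864 / 8869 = 0.55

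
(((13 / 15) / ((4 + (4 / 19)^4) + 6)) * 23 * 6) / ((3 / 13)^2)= 6585250451 / 29327985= 224.54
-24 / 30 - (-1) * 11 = 51 / 5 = 10.20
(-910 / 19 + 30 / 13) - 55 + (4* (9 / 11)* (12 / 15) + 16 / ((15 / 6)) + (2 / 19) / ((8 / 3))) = -4973707 / 54340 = -91.53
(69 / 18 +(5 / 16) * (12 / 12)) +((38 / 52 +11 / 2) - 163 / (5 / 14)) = -1391593 / 3120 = -446.02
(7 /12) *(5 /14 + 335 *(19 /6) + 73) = 11909 /18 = 661.61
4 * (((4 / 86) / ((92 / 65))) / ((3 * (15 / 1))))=26 / 8901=0.00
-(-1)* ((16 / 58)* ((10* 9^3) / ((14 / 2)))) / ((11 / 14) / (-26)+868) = 3032640 / 9162289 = 0.33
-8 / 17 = -0.47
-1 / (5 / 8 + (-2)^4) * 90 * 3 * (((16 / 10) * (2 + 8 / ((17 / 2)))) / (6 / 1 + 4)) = -17280 / 2261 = -7.64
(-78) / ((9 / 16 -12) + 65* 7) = -1248 / 7097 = -0.18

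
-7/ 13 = -0.54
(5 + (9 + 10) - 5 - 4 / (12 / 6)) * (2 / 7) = 34 / 7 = 4.86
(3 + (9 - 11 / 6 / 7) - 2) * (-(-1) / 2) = 409 / 84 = 4.87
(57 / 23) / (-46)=-57 / 1058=-0.05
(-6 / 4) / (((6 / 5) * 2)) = -5 / 8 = -0.62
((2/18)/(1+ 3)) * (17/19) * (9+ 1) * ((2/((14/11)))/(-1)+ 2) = 85/798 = 0.11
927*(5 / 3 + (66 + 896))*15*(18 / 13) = 241196130 / 13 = 18553548.46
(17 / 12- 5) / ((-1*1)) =43 / 12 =3.58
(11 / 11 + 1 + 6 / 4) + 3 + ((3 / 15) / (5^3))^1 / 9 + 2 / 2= 7.50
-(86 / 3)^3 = -636056 / 27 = -23557.63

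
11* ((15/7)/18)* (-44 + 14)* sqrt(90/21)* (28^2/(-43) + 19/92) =19610525* sqrt(210)/193844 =1466.04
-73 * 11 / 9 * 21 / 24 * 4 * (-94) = 264187 / 9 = 29354.11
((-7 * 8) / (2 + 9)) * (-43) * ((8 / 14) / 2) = 688 / 11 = 62.55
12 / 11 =1.09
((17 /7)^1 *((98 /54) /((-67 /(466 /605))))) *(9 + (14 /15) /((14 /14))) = -8262646 /16416675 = -0.50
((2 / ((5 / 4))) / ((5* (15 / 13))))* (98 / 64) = 637 / 1500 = 0.42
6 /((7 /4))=24 /7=3.43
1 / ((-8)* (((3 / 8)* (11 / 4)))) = -4 / 33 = -0.12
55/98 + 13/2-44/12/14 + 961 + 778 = 513265/294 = 1745.80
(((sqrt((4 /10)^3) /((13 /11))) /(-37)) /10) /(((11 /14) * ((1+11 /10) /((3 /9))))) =-4 * sqrt(10) /108225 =-0.00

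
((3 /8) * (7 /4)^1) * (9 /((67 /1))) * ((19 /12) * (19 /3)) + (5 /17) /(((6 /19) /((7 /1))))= 3238151 /437376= 7.40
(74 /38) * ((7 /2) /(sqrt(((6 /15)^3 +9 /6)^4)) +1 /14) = 2.93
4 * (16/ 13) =64/ 13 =4.92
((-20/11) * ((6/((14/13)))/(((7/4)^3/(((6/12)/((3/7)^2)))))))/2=-2.57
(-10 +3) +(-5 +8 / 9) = -11.11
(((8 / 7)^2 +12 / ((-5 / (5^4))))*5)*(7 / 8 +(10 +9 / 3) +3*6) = -23407725 / 98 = -238854.34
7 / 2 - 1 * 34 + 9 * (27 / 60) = -529 / 20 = -26.45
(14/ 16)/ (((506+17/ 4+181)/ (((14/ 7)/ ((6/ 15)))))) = 1/ 158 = 0.01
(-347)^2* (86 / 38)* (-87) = -450450069 / 19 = -23707898.37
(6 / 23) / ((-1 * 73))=-6 / 1679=-0.00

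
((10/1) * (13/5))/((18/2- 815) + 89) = -26/717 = -0.04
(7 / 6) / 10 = 7 / 60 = 0.12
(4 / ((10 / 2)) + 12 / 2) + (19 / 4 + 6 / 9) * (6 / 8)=869 / 80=10.86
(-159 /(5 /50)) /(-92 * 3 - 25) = 1590 /301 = 5.28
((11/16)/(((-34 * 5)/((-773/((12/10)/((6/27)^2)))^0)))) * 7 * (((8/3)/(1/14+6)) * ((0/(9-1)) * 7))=0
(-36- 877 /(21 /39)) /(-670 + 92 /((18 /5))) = 104877 /40600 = 2.58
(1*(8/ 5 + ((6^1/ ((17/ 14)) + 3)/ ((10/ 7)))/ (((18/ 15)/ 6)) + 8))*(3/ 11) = 19071/ 1870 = 10.20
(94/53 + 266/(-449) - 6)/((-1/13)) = 1490762/23797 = 62.64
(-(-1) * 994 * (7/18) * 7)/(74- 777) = -24353/6327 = -3.85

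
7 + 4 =11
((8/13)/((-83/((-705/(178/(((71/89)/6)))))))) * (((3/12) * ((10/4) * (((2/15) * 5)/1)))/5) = 16685/51280554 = 0.00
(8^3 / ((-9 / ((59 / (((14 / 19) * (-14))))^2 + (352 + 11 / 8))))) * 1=-158206880 / 7203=-21964.03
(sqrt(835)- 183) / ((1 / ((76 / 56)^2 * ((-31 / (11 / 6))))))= 6143859 / 1078- 33573 * sqrt(835) / 1078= 4799.37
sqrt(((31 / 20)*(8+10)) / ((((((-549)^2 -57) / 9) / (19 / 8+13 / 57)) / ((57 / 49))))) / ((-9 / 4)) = -sqrt(3465173490) / 2636760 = -0.02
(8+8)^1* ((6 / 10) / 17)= 0.56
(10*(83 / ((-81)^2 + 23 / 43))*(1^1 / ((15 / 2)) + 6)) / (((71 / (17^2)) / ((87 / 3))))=2751884588 / 30048549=91.58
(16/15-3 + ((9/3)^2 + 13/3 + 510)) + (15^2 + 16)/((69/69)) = 3812/5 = 762.40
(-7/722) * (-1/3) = 7/2166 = 0.00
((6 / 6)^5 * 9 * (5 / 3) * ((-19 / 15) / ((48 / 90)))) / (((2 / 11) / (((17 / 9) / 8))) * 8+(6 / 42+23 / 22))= -11305 / 2332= -4.85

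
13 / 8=1.62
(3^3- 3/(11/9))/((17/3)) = 810/187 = 4.33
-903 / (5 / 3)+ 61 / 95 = -10282 / 19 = -541.16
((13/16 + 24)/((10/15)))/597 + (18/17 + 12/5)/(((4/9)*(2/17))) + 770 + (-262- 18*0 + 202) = 24714601/31840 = 776.21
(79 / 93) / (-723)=-79 / 67239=-0.00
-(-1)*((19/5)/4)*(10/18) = 19/36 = 0.53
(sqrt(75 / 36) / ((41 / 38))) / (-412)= -95 * sqrt(3) / 50676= -0.00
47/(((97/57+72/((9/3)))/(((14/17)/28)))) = 0.05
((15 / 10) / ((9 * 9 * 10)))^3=0.00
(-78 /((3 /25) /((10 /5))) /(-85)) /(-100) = -13 /85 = -0.15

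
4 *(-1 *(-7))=28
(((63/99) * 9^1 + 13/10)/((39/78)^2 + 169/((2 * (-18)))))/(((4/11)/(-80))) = 6957/20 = 347.85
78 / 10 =39 / 5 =7.80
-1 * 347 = -347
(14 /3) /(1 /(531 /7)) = 354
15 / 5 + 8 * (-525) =-4197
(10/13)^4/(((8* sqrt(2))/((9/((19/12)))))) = 67500* sqrt(2)/542659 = 0.18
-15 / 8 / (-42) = 5 / 112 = 0.04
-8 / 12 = -2 / 3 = -0.67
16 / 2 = 8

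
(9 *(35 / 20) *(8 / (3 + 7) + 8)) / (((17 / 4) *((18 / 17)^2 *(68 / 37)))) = 2849 / 180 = 15.83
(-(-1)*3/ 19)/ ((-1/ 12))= -36/ 19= -1.89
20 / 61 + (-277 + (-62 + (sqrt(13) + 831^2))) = sqrt(13) + 42103562 / 61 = 690225.93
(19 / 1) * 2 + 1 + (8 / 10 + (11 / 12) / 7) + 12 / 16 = 8543 / 210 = 40.68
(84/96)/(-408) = -7/3264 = -0.00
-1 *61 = -61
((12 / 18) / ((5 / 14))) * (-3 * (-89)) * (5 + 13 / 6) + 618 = 62848 / 15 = 4189.87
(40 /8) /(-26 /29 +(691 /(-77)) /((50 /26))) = -279125 /310557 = -0.90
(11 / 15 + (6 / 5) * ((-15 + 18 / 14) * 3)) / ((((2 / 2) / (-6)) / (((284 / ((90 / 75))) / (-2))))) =-725194 / 21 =-34533.05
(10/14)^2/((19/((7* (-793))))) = -19825/133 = -149.06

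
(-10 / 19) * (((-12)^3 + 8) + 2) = 17180 / 19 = 904.21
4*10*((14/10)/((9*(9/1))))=0.69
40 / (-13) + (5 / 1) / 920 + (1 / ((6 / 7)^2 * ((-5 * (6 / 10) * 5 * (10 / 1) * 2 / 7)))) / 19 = -188553107 / 61354800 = -3.07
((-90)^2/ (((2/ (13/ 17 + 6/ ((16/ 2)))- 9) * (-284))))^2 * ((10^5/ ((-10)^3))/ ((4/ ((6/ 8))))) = -3262764796875/ 12616231684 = -258.62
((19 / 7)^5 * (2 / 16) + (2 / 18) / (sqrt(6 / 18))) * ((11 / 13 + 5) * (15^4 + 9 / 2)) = 427538 * sqrt(3) / 13 + 4763818864179 / 873964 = 5507781.07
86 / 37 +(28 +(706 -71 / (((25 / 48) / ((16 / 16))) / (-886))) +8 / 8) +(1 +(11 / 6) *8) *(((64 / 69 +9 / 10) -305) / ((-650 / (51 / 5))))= 10088740620107 / 82972500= 121591.38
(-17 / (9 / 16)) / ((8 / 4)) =-136 / 9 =-15.11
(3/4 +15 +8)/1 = 95/4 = 23.75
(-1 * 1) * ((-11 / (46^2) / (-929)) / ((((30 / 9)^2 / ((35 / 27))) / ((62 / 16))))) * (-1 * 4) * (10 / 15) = 2387 / 353837520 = 0.00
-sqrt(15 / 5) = -sqrt(3) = -1.73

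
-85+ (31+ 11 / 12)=-637 / 12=-53.08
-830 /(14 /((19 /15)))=-1577 /21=-75.10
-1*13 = -13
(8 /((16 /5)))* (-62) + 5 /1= -150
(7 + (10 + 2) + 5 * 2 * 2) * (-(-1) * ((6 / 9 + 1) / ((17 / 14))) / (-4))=-455 / 34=-13.38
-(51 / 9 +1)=-6.67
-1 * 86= -86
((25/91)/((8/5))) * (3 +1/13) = 625/1183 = 0.53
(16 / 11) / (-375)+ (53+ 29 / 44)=885311 / 16500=53.66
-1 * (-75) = 75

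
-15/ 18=-5/ 6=-0.83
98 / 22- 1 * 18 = -13.55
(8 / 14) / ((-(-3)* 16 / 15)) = 0.18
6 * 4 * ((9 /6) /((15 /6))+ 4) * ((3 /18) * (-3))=-276 /5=-55.20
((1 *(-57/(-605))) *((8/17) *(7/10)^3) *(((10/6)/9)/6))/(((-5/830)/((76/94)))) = -20554618/326291625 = -0.06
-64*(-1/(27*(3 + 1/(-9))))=32/39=0.82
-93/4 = -23.25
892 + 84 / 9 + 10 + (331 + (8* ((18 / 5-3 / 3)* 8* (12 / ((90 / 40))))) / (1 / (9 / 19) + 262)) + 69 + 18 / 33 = 1315.24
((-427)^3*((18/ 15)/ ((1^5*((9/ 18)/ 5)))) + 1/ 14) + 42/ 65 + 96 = -850170866347/ 910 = -934253699.28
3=3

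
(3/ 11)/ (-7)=-3/ 77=-0.04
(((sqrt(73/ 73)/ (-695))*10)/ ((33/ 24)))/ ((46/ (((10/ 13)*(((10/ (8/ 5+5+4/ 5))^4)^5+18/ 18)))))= -764789251818332892698134900302944080/ 10570928980371148596237881329965599971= -0.07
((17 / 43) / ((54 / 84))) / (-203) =-34 / 11223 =-0.00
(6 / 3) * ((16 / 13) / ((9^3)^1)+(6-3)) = 6.00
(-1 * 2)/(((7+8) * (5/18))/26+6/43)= -13416/2011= -6.67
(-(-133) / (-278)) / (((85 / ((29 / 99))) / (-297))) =0.49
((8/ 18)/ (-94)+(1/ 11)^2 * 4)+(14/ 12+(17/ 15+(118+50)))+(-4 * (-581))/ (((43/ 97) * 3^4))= 46558421023/ 198078210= 235.05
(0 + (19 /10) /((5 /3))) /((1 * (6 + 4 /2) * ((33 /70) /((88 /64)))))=133 /320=0.42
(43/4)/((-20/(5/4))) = -43/64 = -0.67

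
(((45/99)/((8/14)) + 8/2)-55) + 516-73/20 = 25418/55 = 462.15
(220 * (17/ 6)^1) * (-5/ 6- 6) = -38335/ 9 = -4259.44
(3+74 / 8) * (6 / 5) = 14.70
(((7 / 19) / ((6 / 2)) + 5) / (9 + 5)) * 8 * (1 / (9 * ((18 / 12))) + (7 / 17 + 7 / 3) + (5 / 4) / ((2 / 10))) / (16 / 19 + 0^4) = 1215523 / 38556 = 31.53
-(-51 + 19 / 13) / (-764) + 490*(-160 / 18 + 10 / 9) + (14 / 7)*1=-85123655 / 22347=-3809.18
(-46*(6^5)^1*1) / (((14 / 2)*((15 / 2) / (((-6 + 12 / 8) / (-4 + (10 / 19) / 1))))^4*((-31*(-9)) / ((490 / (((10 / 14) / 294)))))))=-9326944691568 / 283669375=-32879.63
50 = 50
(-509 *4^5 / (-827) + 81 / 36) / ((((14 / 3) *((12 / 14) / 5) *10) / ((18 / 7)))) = 2690109 / 13232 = 203.30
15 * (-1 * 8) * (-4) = 480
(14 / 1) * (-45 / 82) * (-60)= 18900 / 41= 460.98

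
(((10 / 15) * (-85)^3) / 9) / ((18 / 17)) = -10440125 / 243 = -42963.48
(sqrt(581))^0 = 1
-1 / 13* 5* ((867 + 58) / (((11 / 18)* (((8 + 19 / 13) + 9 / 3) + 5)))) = -33.34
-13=-13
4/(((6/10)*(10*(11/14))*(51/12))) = 112/561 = 0.20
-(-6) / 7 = 6 / 7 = 0.86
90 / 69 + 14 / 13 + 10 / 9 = 9398 / 2691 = 3.49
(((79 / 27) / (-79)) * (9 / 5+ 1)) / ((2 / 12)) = -28 / 45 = -0.62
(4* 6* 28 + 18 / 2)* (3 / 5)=2043 / 5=408.60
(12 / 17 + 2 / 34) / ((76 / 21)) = 273 / 1292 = 0.21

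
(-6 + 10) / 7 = 4 / 7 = 0.57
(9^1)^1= 9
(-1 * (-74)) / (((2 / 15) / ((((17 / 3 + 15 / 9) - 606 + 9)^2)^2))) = 1811686549639385 / 27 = 67099501838495.74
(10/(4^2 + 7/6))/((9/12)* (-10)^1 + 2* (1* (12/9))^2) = -1080/7313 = -0.15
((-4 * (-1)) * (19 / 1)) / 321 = 76 / 321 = 0.24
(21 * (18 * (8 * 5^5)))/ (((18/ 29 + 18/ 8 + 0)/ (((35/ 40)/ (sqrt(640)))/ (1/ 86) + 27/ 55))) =657720000/ 407 + 114568125 * sqrt(10)/ 37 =11407809.45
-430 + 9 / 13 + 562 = 1725 / 13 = 132.69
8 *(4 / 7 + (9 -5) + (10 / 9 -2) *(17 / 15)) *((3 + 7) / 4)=13472 / 189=71.28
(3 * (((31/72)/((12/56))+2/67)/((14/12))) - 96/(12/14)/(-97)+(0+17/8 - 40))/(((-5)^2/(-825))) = 378042775/363944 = 1038.74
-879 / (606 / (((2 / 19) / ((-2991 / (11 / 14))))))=3223 / 80356206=0.00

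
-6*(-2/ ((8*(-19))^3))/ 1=-0.00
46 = 46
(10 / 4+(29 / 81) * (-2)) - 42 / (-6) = 1423 / 162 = 8.78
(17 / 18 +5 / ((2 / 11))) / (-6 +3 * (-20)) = -128 / 297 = -0.43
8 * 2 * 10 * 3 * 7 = 3360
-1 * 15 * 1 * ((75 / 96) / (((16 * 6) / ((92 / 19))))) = -2875 / 4864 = -0.59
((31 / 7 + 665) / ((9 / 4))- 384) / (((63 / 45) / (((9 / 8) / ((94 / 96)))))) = -163440 / 2303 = -70.97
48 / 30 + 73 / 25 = 113 / 25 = 4.52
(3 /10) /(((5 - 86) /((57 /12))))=-19 /1080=-0.02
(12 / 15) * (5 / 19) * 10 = 40 / 19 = 2.11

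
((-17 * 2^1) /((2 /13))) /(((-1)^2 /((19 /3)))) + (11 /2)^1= -8365 /6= -1394.17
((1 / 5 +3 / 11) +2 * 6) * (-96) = -1197.38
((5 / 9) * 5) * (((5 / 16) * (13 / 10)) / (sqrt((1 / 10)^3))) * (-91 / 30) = -29575 * sqrt(10) / 864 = -108.25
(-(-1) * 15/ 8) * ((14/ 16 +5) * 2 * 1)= 705/ 32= 22.03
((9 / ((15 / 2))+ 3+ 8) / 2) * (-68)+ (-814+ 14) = -6074 / 5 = -1214.80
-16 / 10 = -8 / 5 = -1.60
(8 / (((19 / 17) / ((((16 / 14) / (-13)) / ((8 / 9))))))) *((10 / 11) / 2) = -6120 / 19019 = -0.32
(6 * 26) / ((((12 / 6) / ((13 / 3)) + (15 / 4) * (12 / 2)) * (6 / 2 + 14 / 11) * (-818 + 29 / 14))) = -208208 / 106839319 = -0.00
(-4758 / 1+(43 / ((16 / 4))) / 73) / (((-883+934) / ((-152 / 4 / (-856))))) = -26396567 / 6373776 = -4.14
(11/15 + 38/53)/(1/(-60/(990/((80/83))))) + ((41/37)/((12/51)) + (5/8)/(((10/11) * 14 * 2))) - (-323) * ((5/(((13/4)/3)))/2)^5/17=3345411337218811375/2680313885016768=1248.14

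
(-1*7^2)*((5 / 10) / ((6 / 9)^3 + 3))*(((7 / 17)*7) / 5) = -4.28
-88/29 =-3.03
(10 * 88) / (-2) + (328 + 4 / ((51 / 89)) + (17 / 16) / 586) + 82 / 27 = -438882757 / 4303584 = -101.98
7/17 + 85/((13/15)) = 21766/221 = 98.49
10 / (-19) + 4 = 66 / 19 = 3.47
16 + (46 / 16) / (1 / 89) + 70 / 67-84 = 101261 / 536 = 188.92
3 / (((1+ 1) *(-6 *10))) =-0.02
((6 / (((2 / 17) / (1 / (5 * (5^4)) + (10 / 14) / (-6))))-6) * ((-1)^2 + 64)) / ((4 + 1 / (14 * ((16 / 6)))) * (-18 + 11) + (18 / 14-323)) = 2.24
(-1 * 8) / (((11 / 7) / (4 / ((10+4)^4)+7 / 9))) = -134474 / 33957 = -3.96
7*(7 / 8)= 49 / 8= 6.12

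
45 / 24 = 15 / 8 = 1.88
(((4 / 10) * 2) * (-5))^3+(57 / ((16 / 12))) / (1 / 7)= 941 / 4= 235.25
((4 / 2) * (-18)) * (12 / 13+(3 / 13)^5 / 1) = -12347100 / 371293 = -33.25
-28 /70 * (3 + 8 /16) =-7 /5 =-1.40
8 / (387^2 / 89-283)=356 / 62291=0.01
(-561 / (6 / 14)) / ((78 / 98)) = -64141 / 39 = -1644.64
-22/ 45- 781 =-35167/ 45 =-781.49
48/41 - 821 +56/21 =-100511/123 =-817.16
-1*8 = -8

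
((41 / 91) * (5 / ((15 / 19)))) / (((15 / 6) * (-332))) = -779 / 226590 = -0.00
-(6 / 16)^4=-81 / 4096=-0.02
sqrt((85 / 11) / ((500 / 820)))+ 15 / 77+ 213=216.75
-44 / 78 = -22 / 39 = -0.56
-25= -25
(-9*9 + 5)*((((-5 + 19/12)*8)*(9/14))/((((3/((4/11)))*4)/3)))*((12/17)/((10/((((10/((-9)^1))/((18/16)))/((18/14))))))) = -99712/15147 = -6.58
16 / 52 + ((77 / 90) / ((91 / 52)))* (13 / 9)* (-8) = -28124 / 5265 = -5.34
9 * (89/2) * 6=2403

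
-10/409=-0.02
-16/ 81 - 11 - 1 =-988/ 81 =-12.20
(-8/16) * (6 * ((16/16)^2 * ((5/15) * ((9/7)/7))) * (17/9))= -17/49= -0.35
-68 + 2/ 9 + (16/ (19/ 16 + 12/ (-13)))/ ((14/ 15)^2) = 8170/ 4851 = 1.68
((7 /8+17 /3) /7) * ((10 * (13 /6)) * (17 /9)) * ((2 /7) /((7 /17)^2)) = 50137165 /777924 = 64.45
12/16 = 3/4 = 0.75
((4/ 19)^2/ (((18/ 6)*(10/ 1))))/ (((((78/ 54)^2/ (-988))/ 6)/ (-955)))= 990144/ 247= 4008.68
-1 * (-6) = 6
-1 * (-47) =47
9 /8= 1.12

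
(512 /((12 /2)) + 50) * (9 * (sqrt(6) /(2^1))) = 609 * sqrt(6) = 1491.74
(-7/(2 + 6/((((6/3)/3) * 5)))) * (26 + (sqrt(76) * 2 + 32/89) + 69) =-297045/1691 - 140 * sqrt(19)/19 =-207.78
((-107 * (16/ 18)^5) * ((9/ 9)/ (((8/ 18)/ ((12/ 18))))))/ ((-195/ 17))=29802496/ 3838185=7.76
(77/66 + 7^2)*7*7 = 14749/6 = 2458.17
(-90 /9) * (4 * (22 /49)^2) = -19360 /2401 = -8.06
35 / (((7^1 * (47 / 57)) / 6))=1710 / 47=36.38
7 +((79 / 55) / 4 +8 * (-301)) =-528141 / 220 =-2400.64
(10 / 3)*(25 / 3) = 250 / 9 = 27.78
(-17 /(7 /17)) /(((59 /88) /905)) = -55728.72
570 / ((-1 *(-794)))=285 / 397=0.72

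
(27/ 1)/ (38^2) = 27/ 1444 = 0.02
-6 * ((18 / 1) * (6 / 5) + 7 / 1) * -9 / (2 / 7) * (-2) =-54054 / 5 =-10810.80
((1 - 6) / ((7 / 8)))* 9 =-360 / 7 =-51.43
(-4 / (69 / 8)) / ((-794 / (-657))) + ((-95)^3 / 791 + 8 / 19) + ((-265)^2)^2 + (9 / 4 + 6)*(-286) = 1353510456986703223 / 274459598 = 4931547181.62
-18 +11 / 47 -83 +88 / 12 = -93.43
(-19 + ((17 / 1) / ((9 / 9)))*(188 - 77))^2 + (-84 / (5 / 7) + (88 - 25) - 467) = 17444512 / 5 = 3488902.40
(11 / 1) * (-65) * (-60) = 42900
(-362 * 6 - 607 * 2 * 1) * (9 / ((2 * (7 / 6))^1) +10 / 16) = -424943 / 28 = -15176.54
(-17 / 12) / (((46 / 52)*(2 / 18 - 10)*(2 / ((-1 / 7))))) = -0.01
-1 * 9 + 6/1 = -3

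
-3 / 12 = -1 / 4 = -0.25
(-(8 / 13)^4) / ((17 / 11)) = -45056 / 485537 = -0.09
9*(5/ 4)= 45/ 4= 11.25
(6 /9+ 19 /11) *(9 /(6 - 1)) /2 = 237 /110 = 2.15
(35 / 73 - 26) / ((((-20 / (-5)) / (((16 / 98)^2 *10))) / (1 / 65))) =-59616 / 2278549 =-0.03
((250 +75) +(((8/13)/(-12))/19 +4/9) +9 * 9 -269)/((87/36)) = 1222132/21489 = 56.87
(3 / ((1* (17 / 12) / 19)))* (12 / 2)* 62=254448 / 17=14967.53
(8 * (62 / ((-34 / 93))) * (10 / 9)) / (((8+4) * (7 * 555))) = -3844 / 118881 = -0.03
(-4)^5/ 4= -256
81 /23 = 3.52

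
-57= -57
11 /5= 2.20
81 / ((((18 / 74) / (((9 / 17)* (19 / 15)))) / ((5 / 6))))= 6327 / 34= 186.09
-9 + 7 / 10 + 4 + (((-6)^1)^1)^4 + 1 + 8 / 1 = 13007 / 10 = 1300.70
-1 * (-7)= 7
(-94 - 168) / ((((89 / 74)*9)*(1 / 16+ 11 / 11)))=-310208 / 13617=-22.78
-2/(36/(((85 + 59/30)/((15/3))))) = -2609/2700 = -0.97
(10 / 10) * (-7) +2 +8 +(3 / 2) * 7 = 27 / 2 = 13.50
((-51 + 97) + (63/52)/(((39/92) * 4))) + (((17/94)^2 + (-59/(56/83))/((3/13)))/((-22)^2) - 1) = 1363921433597/30355477152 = 44.93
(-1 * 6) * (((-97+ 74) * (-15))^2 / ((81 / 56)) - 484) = -1472488 / 3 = -490829.33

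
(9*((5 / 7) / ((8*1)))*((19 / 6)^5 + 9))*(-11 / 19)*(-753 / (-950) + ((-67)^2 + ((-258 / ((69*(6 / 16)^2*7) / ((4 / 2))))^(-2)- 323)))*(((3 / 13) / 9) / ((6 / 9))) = -6717062467058534784523 / 275149777199431680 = -24412.39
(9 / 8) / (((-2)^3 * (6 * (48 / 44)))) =-11 / 512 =-0.02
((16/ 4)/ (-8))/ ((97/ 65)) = -65/ 194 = -0.34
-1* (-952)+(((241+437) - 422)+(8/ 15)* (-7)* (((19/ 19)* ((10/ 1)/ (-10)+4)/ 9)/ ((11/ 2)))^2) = 19732456/ 16335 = 1207.99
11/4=2.75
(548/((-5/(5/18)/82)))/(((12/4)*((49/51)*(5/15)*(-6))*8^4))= 95489/903168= 0.11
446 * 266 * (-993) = -117805548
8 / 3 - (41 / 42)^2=3023 / 1764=1.71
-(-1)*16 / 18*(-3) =-8 / 3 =-2.67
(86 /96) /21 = 43 /1008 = 0.04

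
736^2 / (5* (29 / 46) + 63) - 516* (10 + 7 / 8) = 15684443 / 6086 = 2577.13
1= 1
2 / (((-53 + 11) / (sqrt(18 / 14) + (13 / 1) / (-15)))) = 13 / 315 - sqrt(7) / 49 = -0.01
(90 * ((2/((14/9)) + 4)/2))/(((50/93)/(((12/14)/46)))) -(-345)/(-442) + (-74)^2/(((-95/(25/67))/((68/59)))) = -1620556088498/93533375845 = -17.33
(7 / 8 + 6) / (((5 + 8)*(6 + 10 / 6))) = 165 / 2392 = 0.07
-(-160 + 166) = -6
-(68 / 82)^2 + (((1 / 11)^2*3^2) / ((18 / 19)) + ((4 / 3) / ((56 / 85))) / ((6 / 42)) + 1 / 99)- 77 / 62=1398934627 / 113497758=12.33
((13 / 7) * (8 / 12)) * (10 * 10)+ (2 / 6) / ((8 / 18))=10463 / 84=124.56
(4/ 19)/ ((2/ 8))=16/ 19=0.84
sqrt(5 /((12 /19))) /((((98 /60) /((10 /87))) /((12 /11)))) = 0.22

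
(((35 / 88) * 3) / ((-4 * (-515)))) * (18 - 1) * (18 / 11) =3213 / 199408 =0.02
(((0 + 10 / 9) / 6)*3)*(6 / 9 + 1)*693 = 1925 / 3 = 641.67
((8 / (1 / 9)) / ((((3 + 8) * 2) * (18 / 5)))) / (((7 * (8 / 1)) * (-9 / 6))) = -5 / 462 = -0.01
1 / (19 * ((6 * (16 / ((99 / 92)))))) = 33 / 55936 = 0.00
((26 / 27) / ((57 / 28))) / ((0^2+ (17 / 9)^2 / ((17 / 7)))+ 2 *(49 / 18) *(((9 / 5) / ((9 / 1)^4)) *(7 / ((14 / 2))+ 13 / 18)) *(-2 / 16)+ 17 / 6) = 42456960 / 386137019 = 0.11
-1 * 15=-15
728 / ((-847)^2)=104 / 102487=0.00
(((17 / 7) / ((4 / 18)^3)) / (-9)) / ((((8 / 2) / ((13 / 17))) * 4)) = -1053 / 896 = -1.18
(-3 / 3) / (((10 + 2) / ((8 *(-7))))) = 14 / 3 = 4.67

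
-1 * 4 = -4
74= 74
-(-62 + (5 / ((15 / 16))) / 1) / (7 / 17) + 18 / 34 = 49319 / 357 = 138.15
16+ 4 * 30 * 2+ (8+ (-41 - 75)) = 148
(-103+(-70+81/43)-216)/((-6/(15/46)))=41615/1978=21.04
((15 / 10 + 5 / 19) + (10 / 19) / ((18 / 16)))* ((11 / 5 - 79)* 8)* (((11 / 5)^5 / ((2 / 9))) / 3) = -31457769728 / 296875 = -105963.01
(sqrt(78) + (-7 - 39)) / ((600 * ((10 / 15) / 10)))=-23 / 20 + sqrt(78) / 40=-0.93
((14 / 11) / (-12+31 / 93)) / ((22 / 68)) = -0.34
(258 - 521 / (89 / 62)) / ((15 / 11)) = -20548 / 267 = -76.96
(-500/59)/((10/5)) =-250/59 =-4.24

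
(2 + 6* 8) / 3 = 50 / 3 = 16.67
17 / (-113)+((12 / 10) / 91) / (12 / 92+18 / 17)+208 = 1656509041 / 7969325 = 207.86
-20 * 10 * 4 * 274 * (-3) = 657600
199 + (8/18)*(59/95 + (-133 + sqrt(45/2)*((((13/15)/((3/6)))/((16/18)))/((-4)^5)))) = 39947/285 - 13*sqrt(10)/10240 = 140.16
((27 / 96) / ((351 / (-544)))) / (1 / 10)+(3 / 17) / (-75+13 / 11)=-2347967 / 538356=-4.36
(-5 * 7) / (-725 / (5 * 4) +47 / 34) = 2380 / 2371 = 1.00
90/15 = 6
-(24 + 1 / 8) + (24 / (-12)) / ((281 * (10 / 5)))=-54241 / 2248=-24.13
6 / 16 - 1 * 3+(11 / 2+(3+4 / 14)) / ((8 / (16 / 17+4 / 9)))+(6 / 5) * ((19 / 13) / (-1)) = -530399 / 185640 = -2.86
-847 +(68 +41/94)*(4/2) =-33376/47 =-710.13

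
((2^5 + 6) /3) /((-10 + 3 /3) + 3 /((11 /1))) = -209 /144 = -1.45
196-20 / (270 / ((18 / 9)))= 5288 / 27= 195.85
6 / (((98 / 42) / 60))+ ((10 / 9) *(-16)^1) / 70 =9704 / 63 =154.03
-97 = -97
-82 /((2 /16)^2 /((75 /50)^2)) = -11808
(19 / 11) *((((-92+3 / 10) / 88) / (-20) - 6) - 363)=-637.27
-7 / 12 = -0.58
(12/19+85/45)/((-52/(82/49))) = -17671/217854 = -0.08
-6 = -6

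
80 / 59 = 1.36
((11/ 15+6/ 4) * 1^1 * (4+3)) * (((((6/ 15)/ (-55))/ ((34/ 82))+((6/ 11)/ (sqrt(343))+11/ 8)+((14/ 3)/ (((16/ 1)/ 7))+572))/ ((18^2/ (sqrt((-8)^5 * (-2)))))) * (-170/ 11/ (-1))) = 145792 * sqrt(7)/ 68607+242228302064/ 2205225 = 109848.52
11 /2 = 5.50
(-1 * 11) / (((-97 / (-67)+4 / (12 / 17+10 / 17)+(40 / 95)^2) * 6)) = -2926627 / 7528278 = -0.39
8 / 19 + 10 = 198 / 19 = 10.42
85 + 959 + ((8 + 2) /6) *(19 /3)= 9491 /9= 1054.56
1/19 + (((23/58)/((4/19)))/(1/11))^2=439091555/1022656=429.36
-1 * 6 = -6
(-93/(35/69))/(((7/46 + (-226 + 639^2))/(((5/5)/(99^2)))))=-32798/715509149355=-0.00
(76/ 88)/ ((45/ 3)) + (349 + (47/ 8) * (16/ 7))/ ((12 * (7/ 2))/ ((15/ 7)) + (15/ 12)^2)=67201969/ 3910830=17.18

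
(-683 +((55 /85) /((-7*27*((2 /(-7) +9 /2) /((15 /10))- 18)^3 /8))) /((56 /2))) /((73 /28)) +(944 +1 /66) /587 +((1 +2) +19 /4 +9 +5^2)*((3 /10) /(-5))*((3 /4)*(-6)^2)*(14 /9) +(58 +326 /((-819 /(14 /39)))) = -301850300050309072679 /980933836752054900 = -307.72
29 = 29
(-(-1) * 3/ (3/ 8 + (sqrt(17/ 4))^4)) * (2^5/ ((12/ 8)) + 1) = 1072/ 295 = 3.63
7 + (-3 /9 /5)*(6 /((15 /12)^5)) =107327 /15625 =6.87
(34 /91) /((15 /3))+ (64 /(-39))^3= -9019898 /2076165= -4.34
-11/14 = -0.79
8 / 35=0.23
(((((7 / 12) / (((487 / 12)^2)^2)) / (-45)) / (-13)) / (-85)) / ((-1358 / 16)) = 1536 / 30145317439603925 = 0.00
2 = 2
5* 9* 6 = 270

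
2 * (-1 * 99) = -198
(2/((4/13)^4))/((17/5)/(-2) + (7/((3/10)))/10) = 428415/1216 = 352.31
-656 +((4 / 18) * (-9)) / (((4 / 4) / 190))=-1036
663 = 663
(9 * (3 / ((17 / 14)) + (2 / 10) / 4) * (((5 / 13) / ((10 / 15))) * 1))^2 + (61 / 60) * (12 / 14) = 18834803867 / 109403840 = 172.16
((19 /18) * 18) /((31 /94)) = 57.61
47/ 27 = 1.74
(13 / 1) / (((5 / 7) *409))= 91 / 2045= 0.04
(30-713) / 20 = -683 / 20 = -34.15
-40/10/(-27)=4/27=0.15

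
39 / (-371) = -39 / 371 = -0.11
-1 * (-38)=38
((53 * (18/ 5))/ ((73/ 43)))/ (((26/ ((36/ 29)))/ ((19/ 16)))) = 3507381/ 550420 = 6.37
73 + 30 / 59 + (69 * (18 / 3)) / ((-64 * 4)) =542923 / 7552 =71.89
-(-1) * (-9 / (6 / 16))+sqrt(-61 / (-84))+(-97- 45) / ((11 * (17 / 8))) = -5624 / 187+sqrt(1281) / 42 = -29.22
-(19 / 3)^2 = -361 / 9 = -40.11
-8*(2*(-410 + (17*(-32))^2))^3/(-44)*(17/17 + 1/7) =42904844390718464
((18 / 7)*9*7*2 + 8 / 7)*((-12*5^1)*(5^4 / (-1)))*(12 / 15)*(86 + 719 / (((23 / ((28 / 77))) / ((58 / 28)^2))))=114083657880000 / 86779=1314645915.26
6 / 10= 3 / 5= 0.60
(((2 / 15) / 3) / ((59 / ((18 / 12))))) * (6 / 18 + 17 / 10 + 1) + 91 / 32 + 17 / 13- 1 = 3.15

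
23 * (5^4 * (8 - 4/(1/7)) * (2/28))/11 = -143750/77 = -1866.88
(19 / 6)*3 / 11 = 19 / 22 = 0.86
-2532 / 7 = -361.71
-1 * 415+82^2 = 6309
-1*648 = -648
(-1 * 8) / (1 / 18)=-144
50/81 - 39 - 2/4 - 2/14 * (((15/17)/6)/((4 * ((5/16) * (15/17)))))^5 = -413371939/10631250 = -38.88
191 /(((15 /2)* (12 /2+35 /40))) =3056 /825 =3.70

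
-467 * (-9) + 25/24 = 100897/24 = 4204.04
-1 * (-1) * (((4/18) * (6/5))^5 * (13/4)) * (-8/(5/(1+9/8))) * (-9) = 56576/421875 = 0.13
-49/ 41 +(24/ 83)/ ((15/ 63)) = 329/ 17015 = 0.02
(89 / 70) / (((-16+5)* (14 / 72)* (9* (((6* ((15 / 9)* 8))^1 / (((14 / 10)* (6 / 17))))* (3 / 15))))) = -267 / 130900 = -0.00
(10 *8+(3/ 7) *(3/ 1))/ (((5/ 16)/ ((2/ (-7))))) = -18208/ 245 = -74.32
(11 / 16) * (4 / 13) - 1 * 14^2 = -10181 / 52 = -195.79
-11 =-11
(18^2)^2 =104976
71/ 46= 1.54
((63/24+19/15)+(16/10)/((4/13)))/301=1091/36120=0.03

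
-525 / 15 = -35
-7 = -7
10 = 10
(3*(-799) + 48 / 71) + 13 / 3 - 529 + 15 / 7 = -4352002 / 1491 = -2918.85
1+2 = 3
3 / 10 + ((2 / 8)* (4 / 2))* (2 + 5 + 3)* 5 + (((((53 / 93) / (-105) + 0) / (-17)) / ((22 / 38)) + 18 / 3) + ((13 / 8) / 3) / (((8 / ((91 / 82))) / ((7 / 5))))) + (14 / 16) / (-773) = 46527599402897 / 1481552924544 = 31.40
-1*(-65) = 65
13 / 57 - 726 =-41369 / 57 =-725.77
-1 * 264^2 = -69696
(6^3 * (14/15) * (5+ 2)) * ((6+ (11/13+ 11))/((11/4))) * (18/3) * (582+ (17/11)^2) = 2778080191488/86515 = 32110965.63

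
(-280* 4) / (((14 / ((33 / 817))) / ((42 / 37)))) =-3.67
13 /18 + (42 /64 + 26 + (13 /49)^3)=928295101 /33882912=27.40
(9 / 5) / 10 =9 / 50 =0.18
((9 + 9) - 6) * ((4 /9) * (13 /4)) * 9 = 156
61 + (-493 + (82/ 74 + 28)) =-14907/ 37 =-402.89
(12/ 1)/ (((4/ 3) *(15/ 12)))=7.20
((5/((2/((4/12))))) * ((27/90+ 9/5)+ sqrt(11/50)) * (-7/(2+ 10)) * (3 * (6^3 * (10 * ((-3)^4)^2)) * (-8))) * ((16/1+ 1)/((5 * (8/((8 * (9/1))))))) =505931832 * sqrt(22)+ 10624568472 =12997599110.21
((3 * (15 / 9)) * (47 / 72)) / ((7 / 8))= 235 / 63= 3.73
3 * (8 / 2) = 12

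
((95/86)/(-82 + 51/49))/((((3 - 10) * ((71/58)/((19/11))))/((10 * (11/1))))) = 3664150/12111251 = 0.30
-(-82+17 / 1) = 65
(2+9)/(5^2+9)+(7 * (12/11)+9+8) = 9335/374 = 24.96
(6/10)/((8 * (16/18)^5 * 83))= 177147/108789760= 0.00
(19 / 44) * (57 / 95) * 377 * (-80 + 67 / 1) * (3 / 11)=-838071 / 2420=-346.31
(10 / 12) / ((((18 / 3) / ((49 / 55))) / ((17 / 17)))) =49 / 396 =0.12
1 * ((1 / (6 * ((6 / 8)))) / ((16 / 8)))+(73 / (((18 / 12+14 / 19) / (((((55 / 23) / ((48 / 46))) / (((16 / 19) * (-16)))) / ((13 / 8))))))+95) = 91.70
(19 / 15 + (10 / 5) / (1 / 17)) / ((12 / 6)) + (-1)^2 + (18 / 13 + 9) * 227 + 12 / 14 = 6488659 / 2730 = 2376.80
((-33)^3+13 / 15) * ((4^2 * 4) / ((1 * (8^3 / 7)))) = -1886647 / 60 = -31444.12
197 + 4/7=1383/7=197.57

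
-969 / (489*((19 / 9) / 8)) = -1224 / 163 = -7.51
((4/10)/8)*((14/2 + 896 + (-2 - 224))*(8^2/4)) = 2708/5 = 541.60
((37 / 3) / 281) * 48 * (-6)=-12.64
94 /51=1.84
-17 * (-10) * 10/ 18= 850/ 9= 94.44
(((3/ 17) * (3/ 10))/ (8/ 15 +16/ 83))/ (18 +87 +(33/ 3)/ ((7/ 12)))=5229/ 8882704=0.00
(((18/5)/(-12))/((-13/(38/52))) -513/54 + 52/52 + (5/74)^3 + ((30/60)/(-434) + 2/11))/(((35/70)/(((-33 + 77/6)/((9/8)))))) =24880946404897/83591886105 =297.65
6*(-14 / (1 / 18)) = -1512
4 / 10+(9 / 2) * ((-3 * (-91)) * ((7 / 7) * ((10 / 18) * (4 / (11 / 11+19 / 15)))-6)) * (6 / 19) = -3144314 / 1615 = -1946.94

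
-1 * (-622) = 622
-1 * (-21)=21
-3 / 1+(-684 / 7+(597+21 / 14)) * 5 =35013 / 14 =2500.93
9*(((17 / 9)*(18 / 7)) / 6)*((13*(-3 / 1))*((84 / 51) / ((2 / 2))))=-468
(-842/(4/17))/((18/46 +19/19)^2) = -3786053/2048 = -1848.66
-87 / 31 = -2.81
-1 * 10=-10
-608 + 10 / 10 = -607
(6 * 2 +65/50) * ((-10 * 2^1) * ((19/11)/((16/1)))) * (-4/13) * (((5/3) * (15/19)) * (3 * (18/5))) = 17955/143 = 125.56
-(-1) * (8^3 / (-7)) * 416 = -212992 / 7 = -30427.43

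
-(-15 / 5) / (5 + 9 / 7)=21 / 44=0.48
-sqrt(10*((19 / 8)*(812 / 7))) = -sqrt(2755) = -52.49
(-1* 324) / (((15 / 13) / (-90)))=25272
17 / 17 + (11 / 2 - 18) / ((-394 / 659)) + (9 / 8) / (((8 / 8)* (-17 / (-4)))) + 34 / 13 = 24.79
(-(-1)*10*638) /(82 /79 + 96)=252010 /3833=65.75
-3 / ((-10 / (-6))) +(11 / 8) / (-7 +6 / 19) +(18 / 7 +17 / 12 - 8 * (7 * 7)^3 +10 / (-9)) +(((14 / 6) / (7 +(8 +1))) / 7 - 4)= -602440164659 / 640080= -941195.11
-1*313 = -313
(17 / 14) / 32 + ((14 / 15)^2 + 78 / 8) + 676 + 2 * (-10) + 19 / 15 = 67326913 / 100800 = 667.93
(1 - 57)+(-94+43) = -107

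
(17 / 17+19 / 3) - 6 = 4 / 3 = 1.33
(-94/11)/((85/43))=-4.32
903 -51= 852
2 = 2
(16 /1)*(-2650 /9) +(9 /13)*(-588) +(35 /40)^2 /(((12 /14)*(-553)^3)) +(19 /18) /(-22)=-138569881018607 /27073757568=-5118.24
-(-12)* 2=24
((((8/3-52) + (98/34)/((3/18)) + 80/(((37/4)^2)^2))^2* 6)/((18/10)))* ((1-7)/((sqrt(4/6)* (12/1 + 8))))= -4685884748210572418* sqrt(6)/9135959059648521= -1256.36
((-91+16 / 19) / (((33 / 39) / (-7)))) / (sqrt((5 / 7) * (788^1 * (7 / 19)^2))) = 22269 * sqrt(6895) / 21670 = 85.33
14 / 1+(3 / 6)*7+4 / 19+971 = 37571 / 38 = 988.71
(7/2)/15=7/30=0.23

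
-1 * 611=-611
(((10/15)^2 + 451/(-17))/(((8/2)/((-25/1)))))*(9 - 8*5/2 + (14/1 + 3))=99775/102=978.19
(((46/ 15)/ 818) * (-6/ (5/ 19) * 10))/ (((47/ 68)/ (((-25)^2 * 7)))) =-104006000/ 19223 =-5410.50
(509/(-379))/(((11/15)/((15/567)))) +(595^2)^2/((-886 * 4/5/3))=-493777807065913025/930820968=-530475595.24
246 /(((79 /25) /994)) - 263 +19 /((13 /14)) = 79221213 /1027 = 77138.47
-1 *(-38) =38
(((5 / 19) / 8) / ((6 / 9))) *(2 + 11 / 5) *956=15057 / 76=198.12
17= 17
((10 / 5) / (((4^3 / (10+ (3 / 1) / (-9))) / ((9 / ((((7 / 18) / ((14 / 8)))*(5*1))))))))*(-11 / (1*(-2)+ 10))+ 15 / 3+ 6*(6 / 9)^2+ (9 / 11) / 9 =371131 / 84480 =4.39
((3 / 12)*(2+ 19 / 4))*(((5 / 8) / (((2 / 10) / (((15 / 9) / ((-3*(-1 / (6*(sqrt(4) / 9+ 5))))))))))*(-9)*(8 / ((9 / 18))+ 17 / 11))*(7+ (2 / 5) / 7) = -504120825 / 4928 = -102297.25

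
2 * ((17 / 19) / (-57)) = -34 / 1083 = -0.03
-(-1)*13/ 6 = 13/ 6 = 2.17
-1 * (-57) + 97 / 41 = 2434 / 41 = 59.37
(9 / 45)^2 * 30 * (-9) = -54 / 5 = -10.80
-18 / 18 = -1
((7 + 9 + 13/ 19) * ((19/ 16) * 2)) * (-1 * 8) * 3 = -951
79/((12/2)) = 79/6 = 13.17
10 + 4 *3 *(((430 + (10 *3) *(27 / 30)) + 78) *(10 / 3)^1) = 21410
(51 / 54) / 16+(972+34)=289745 / 288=1006.06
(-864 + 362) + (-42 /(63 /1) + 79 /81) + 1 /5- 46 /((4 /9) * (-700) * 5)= -501.46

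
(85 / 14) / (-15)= -17 / 42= -0.40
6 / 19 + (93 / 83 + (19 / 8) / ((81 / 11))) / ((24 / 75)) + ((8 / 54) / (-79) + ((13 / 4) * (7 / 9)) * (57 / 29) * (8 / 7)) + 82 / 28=1760750485997 / 131105169216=13.43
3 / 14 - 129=-1803 / 14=-128.79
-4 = -4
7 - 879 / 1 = -872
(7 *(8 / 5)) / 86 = 28 / 215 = 0.13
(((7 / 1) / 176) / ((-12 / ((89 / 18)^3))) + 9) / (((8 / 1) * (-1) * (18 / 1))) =-105919873 / 1773674496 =-0.06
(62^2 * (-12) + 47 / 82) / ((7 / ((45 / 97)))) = -170210205 / 55678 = -3057.05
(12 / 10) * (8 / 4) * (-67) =-804 / 5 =-160.80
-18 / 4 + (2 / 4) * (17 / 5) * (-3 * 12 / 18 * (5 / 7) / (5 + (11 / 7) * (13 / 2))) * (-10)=-1237 / 426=-2.90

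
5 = 5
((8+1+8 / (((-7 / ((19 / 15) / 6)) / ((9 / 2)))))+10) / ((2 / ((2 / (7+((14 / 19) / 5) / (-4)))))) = 7942 / 3087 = 2.57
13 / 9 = 1.44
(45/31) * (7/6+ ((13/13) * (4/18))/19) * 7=455/38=11.97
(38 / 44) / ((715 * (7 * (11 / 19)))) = 361 / 1211210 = 0.00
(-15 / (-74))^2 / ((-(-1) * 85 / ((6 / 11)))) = 135 / 512006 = 0.00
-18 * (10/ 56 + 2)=-549/ 14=-39.21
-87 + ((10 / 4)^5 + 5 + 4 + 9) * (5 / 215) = -116011 / 1376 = -84.31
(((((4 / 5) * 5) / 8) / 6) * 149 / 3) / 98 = 149 / 3528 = 0.04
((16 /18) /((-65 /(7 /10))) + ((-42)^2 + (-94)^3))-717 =-2426395753 /2925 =-829537.01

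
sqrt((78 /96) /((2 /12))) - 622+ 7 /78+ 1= -48431 /78+ sqrt(78) /4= -618.70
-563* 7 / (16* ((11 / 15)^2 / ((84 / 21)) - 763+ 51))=886725 / 2562716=0.35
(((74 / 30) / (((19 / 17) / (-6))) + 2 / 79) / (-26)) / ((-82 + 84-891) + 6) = -49596 / 86149895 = -0.00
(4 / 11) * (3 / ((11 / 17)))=204 / 121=1.69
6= 6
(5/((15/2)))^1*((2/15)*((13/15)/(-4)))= -13/675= -0.02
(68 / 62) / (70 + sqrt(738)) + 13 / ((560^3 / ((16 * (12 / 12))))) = 13062278643 / 708072736000-51 * sqrt(82) / 64511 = 0.01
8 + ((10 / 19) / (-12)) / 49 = 44683 / 5586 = 8.00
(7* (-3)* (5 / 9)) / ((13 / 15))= -175 / 13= -13.46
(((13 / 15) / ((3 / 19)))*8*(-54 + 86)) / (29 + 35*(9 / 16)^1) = 53248 / 1845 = 28.86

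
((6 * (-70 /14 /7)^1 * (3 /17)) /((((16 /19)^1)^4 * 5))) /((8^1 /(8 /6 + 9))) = -12119853 /31195136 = -0.39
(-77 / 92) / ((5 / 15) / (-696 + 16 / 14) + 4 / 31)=-6.51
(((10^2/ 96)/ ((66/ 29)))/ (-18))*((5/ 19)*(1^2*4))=-3625/ 135432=-0.03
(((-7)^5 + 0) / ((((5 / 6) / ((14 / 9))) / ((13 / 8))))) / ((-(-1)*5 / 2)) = -1529437 / 75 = -20392.49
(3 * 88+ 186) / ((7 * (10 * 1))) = 45 / 7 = 6.43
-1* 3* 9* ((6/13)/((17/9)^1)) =-1458/221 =-6.60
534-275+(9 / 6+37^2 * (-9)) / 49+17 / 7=981 / 98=10.01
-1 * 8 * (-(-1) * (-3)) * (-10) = -240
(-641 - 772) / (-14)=1413 / 14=100.93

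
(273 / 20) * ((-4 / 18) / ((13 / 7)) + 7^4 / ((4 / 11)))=21630217 / 240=90125.90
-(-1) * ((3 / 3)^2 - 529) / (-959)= 528 / 959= 0.55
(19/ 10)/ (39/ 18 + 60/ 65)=741/ 1205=0.61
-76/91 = -0.84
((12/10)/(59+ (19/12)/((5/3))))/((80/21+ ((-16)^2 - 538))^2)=2646/10230156959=0.00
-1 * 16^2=-256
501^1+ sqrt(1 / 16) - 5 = 1985 / 4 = 496.25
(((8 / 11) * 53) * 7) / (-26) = -1484 / 143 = -10.38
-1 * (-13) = 13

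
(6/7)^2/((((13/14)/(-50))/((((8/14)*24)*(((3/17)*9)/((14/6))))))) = -27993600/75803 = -369.29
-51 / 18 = -17 / 6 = -2.83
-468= -468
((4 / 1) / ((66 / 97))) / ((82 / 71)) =6887 / 1353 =5.09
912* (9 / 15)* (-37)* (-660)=13362624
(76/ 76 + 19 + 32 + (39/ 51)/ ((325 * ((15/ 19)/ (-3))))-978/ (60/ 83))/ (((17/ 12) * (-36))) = 5528863/ 216750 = 25.51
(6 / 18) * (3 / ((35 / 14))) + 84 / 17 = 454 / 85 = 5.34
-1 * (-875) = 875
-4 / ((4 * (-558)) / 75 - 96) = 25 / 786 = 0.03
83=83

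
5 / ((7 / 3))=15 / 7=2.14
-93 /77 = -1.21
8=8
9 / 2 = 4.50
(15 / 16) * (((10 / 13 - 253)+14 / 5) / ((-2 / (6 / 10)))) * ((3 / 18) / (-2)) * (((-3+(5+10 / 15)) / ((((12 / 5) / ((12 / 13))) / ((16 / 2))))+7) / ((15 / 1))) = -9614309 / 1622400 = -5.93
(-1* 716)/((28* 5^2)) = -179/175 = -1.02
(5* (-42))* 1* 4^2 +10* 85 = -2510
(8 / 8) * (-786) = -786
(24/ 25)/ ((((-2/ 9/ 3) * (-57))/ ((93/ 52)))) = 2511/ 6175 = 0.41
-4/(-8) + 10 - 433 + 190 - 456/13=-6957/26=-267.58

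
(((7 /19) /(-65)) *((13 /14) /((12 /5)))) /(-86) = 1 /39216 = 0.00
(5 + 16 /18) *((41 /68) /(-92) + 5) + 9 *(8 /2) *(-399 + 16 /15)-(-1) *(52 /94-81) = -21135962471 /1470160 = -14376.64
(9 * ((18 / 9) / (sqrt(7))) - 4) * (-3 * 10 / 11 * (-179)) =-21480 / 11 + 96660 * sqrt(7) / 77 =1368.55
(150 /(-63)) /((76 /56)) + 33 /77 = -529 /399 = -1.33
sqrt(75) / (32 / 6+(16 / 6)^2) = 0.70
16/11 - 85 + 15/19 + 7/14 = -82.26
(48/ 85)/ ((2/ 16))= 384/ 85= 4.52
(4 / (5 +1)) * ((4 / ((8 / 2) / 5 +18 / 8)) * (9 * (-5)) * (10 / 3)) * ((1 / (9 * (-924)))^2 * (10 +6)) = -0.00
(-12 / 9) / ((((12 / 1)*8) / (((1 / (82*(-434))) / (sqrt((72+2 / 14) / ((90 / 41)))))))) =sqrt(57974) / 3536877792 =0.00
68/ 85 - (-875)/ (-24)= -4279/ 120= -35.66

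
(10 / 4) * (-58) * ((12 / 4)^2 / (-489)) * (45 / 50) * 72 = 28188 / 163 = 172.93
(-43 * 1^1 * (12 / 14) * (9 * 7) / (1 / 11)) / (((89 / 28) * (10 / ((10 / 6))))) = -119196 / 89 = -1339.28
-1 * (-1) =1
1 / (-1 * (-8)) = 1 / 8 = 0.12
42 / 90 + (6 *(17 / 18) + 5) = 11.13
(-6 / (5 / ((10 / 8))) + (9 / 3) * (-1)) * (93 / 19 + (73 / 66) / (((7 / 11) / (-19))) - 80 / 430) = 2914815 / 22876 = 127.42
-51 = -51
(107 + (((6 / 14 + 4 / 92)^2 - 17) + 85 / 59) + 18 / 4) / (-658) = -294133209 / 2012610124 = -0.15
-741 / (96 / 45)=-11115 / 32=-347.34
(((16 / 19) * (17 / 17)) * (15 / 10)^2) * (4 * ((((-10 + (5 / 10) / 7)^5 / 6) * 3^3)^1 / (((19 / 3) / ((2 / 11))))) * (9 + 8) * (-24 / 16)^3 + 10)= 5787546304131243 / 1067849552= 5419814.33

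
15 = 15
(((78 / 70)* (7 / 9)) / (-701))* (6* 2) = -52 / 3505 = -0.01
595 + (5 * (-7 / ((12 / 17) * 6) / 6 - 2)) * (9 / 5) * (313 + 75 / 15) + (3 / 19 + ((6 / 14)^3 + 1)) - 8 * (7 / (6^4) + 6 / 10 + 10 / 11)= -1376931207709 / 232265880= -5928.25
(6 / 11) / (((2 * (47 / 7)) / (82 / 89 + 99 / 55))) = 25431 / 230065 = 0.11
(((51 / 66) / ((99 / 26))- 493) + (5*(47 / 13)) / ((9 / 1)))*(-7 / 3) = 1145.17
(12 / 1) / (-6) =-2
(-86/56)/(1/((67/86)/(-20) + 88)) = -151293/1120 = -135.08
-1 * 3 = -3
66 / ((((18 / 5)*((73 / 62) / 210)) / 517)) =123407900 / 73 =1690519.18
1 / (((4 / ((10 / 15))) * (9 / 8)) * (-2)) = -0.07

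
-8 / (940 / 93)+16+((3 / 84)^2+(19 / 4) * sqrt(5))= 19 * sqrt(5) / 4+2802251 / 184240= 25.83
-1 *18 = -18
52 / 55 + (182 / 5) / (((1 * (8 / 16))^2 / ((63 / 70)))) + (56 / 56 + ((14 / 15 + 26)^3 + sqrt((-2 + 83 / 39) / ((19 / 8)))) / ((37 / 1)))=2 * sqrt(7410) / 27417 + 908004049 / 1373625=661.03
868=868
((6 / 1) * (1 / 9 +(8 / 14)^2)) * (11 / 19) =4246 / 2793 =1.52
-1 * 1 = -1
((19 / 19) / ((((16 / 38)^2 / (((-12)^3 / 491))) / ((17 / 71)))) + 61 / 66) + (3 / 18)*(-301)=-62117192 / 1150413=-54.00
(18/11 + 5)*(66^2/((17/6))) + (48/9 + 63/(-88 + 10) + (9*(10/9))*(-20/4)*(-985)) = 78840445/1326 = 59457.35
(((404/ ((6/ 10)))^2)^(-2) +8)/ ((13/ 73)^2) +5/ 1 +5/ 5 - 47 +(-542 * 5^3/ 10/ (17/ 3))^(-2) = 392908369802099943309577/ 1859830106058905760000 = 211.26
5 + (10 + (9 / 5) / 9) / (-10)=199 / 50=3.98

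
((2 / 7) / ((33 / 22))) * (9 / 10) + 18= 636 / 35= 18.17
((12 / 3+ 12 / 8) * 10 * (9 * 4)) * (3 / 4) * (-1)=-1485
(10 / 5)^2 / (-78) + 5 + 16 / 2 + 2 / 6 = 518 / 39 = 13.28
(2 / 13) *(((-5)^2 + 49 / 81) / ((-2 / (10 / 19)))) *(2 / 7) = -41480 / 140049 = -0.30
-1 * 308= -308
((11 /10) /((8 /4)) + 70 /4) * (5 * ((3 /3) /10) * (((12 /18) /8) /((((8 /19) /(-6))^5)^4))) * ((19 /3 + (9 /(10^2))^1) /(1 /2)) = 10130794841857813125837669994882907706183 /8796093022208000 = 1151738029177273929899192.00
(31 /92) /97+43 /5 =383887 /44620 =8.60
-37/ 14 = -2.64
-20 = -20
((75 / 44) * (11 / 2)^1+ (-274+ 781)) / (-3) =-1377 / 8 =-172.12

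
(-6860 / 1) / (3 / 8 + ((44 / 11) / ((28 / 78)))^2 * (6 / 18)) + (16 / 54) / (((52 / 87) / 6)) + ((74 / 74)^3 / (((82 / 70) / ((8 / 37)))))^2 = -78976320708172 / 489767228847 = -161.25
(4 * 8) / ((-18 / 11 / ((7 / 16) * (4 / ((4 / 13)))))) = -1001 / 9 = -111.22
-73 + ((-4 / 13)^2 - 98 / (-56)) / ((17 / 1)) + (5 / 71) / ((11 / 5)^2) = -72.88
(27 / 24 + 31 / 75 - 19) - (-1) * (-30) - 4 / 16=-28627 / 600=-47.71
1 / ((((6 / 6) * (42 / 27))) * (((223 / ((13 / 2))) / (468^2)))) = 6406452 / 1561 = 4104.07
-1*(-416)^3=71991296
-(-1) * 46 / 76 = 23 / 38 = 0.61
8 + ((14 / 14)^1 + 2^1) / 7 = 59 / 7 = 8.43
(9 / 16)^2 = 81 / 256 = 0.32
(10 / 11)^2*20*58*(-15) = -1740000 / 121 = -14380.17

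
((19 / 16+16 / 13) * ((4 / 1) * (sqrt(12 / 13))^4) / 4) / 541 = 4527 / 1188577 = 0.00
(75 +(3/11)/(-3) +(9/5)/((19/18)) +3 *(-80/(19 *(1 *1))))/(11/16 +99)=1069792/1666775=0.64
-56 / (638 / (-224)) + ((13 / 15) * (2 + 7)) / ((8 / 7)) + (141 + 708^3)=4528461214247 / 12760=354895079.49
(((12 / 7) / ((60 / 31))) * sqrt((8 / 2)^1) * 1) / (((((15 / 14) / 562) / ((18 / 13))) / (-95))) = -7944432 / 65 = -122222.03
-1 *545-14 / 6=-1642 / 3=-547.33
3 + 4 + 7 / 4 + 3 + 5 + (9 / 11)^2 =8431 / 484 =17.42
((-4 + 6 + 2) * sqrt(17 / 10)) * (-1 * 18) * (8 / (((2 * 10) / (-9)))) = 648 * sqrt(170) / 25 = 337.96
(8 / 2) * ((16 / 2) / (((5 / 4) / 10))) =256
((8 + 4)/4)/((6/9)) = 9/2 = 4.50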